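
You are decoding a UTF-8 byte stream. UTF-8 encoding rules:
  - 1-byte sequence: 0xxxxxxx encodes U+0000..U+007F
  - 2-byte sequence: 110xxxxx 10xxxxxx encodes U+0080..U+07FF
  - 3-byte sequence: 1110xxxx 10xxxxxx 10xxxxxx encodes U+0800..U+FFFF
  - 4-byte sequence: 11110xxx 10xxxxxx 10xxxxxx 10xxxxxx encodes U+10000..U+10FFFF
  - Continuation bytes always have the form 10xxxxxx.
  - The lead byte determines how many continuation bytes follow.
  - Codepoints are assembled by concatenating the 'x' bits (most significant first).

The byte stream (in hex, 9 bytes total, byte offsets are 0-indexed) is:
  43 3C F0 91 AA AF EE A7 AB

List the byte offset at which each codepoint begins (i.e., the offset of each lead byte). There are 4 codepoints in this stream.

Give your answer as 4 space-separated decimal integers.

Byte[0]=43: 1-byte ASCII. cp=U+0043
Byte[1]=3C: 1-byte ASCII. cp=U+003C
Byte[2]=F0: 4-byte lead, need 3 cont bytes. acc=0x0
Byte[3]=91: continuation. acc=(acc<<6)|0x11=0x11
Byte[4]=AA: continuation. acc=(acc<<6)|0x2A=0x46A
Byte[5]=AF: continuation. acc=(acc<<6)|0x2F=0x11AAF
Completed: cp=U+11AAF (starts at byte 2)
Byte[6]=EE: 3-byte lead, need 2 cont bytes. acc=0xE
Byte[7]=A7: continuation. acc=(acc<<6)|0x27=0x3A7
Byte[8]=AB: continuation. acc=(acc<<6)|0x2B=0xE9EB
Completed: cp=U+E9EB (starts at byte 6)

Answer: 0 1 2 6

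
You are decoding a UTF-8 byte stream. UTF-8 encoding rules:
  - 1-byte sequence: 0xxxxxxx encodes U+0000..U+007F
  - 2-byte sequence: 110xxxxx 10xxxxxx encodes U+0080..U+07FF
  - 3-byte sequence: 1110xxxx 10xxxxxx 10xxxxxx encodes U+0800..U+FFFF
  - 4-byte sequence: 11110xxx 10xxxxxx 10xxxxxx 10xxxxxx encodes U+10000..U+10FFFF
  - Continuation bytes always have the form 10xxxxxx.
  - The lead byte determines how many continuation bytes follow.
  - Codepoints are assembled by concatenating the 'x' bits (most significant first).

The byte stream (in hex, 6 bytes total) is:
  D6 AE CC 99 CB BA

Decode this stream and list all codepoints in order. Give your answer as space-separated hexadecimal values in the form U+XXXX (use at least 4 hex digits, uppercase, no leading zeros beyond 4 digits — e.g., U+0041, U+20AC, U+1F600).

Answer: U+05AE U+0319 U+02FA

Derivation:
Byte[0]=D6: 2-byte lead, need 1 cont bytes. acc=0x16
Byte[1]=AE: continuation. acc=(acc<<6)|0x2E=0x5AE
Completed: cp=U+05AE (starts at byte 0)
Byte[2]=CC: 2-byte lead, need 1 cont bytes. acc=0xC
Byte[3]=99: continuation. acc=(acc<<6)|0x19=0x319
Completed: cp=U+0319 (starts at byte 2)
Byte[4]=CB: 2-byte lead, need 1 cont bytes. acc=0xB
Byte[5]=BA: continuation. acc=(acc<<6)|0x3A=0x2FA
Completed: cp=U+02FA (starts at byte 4)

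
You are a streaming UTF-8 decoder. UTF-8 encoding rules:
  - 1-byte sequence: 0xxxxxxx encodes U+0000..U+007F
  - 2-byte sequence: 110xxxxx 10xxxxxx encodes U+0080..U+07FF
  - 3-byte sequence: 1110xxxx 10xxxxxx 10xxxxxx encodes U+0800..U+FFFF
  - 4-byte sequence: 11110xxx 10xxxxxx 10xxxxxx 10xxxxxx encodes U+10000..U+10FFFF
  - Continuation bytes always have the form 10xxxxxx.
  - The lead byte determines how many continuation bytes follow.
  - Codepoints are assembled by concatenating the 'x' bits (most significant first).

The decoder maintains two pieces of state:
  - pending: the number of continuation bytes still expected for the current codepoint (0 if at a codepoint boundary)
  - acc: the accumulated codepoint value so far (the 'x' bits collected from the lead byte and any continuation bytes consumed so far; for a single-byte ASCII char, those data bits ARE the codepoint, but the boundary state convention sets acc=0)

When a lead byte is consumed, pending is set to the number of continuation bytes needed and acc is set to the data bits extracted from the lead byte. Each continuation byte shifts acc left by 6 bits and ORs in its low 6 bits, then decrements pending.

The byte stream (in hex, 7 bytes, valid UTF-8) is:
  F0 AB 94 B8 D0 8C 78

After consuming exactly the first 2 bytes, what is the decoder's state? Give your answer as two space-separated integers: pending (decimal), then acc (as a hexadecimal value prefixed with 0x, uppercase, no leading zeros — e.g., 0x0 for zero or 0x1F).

Answer: 2 0x2B

Derivation:
Byte[0]=F0: 4-byte lead. pending=3, acc=0x0
Byte[1]=AB: continuation. acc=(acc<<6)|0x2B=0x2B, pending=2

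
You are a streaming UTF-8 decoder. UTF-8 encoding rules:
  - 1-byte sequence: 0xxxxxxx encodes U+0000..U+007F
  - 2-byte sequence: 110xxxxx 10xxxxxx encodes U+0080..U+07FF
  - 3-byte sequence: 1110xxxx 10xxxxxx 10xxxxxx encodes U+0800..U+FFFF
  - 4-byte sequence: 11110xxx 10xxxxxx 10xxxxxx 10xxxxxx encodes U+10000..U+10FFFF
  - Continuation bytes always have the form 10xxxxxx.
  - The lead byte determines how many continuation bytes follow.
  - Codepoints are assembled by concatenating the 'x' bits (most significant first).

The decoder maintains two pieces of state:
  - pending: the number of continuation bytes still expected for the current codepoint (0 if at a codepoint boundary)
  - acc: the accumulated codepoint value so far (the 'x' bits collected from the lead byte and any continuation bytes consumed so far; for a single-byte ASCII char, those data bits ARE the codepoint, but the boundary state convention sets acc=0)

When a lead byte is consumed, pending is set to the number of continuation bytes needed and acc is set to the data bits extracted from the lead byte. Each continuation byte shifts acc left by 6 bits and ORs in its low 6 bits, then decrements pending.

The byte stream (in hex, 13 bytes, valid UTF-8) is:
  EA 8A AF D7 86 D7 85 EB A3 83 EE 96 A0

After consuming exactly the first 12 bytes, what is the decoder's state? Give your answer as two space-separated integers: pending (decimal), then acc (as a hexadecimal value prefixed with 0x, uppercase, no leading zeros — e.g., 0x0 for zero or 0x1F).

Byte[0]=EA: 3-byte lead. pending=2, acc=0xA
Byte[1]=8A: continuation. acc=(acc<<6)|0x0A=0x28A, pending=1
Byte[2]=AF: continuation. acc=(acc<<6)|0x2F=0xA2AF, pending=0
Byte[3]=D7: 2-byte lead. pending=1, acc=0x17
Byte[4]=86: continuation. acc=(acc<<6)|0x06=0x5C6, pending=0
Byte[5]=D7: 2-byte lead. pending=1, acc=0x17
Byte[6]=85: continuation. acc=(acc<<6)|0x05=0x5C5, pending=0
Byte[7]=EB: 3-byte lead. pending=2, acc=0xB
Byte[8]=A3: continuation. acc=(acc<<6)|0x23=0x2E3, pending=1
Byte[9]=83: continuation. acc=(acc<<6)|0x03=0xB8C3, pending=0
Byte[10]=EE: 3-byte lead. pending=2, acc=0xE
Byte[11]=96: continuation. acc=(acc<<6)|0x16=0x396, pending=1

Answer: 1 0x396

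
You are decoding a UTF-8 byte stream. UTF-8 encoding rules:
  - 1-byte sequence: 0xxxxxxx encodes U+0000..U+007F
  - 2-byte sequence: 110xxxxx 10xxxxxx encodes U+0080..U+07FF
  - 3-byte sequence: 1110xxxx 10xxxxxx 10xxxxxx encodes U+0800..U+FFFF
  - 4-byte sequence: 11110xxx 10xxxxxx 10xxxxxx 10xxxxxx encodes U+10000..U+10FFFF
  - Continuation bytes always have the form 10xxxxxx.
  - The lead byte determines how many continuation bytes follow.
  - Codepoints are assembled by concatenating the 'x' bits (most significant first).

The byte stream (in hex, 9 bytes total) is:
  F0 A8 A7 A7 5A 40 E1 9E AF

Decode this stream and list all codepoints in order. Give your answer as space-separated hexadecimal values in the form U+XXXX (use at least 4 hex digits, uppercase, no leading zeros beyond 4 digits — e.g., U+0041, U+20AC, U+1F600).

Byte[0]=F0: 4-byte lead, need 3 cont bytes. acc=0x0
Byte[1]=A8: continuation. acc=(acc<<6)|0x28=0x28
Byte[2]=A7: continuation. acc=(acc<<6)|0x27=0xA27
Byte[3]=A7: continuation. acc=(acc<<6)|0x27=0x289E7
Completed: cp=U+289E7 (starts at byte 0)
Byte[4]=5A: 1-byte ASCII. cp=U+005A
Byte[5]=40: 1-byte ASCII. cp=U+0040
Byte[6]=E1: 3-byte lead, need 2 cont bytes. acc=0x1
Byte[7]=9E: continuation. acc=(acc<<6)|0x1E=0x5E
Byte[8]=AF: continuation. acc=(acc<<6)|0x2F=0x17AF
Completed: cp=U+17AF (starts at byte 6)

Answer: U+289E7 U+005A U+0040 U+17AF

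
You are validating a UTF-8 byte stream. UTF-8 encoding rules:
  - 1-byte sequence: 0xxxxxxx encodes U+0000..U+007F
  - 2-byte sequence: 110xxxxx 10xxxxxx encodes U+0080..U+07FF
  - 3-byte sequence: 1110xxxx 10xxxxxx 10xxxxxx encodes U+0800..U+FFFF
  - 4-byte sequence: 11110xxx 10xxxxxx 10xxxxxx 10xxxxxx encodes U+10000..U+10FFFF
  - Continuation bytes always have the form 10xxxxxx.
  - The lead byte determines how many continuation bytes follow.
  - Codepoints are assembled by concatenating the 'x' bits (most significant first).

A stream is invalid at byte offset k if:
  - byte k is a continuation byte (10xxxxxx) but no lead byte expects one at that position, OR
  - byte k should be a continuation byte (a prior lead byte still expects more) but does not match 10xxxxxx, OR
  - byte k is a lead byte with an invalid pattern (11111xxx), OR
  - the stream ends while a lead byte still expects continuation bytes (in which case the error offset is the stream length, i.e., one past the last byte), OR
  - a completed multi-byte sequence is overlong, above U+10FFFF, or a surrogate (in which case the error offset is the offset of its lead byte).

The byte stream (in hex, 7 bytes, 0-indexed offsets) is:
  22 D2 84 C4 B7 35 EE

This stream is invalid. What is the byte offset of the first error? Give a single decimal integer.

Answer: 7

Derivation:
Byte[0]=22: 1-byte ASCII. cp=U+0022
Byte[1]=D2: 2-byte lead, need 1 cont bytes. acc=0x12
Byte[2]=84: continuation. acc=(acc<<6)|0x04=0x484
Completed: cp=U+0484 (starts at byte 1)
Byte[3]=C4: 2-byte lead, need 1 cont bytes. acc=0x4
Byte[4]=B7: continuation. acc=(acc<<6)|0x37=0x137
Completed: cp=U+0137 (starts at byte 3)
Byte[5]=35: 1-byte ASCII. cp=U+0035
Byte[6]=EE: 3-byte lead, need 2 cont bytes. acc=0xE
Byte[7]: stream ended, expected continuation. INVALID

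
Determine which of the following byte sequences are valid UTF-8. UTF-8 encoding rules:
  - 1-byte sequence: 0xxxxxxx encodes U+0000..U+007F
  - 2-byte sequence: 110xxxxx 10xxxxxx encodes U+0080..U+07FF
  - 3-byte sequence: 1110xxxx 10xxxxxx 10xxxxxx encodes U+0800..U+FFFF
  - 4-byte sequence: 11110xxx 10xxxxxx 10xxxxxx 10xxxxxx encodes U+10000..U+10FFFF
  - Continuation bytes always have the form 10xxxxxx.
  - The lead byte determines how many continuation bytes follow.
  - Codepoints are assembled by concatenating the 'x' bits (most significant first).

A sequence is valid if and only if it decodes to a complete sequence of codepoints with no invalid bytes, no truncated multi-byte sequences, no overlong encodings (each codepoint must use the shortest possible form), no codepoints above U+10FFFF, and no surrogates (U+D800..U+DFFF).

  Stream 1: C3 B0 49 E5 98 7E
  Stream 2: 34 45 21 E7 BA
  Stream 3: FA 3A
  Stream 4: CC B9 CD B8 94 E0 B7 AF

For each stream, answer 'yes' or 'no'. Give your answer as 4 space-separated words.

Stream 1: error at byte offset 5. INVALID
Stream 2: error at byte offset 5. INVALID
Stream 3: error at byte offset 0. INVALID
Stream 4: error at byte offset 4. INVALID

Answer: no no no no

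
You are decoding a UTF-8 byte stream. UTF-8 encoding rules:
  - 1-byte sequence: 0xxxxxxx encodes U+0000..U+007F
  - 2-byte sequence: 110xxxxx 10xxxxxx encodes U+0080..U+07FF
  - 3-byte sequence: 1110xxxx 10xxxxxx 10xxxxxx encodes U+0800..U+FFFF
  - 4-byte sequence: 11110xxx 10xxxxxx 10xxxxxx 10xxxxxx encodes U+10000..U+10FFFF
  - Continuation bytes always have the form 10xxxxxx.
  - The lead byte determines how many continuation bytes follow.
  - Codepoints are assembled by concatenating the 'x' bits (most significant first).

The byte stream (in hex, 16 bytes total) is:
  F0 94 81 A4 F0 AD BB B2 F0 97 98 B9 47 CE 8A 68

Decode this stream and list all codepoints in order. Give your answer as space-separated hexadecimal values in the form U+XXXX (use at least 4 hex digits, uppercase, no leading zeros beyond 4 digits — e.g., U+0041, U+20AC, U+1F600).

Answer: U+14064 U+2DEF2 U+17639 U+0047 U+038A U+0068

Derivation:
Byte[0]=F0: 4-byte lead, need 3 cont bytes. acc=0x0
Byte[1]=94: continuation. acc=(acc<<6)|0x14=0x14
Byte[2]=81: continuation. acc=(acc<<6)|0x01=0x501
Byte[3]=A4: continuation. acc=(acc<<6)|0x24=0x14064
Completed: cp=U+14064 (starts at byte 0)
Byte[4]=F0: 4-byte lead, need 3 cont bytes. acc=0x0
Byte[5]=AD: continuation. acc=(acc<<6)|0x2D=0x2D
Byte[6]=BB: continuation. acc=(acc<<6)|0x3B=0xB7B
Byte[7]=B2: continuation. acc=(acc<<6)|0x32=0x2DEF2
Completed: cp=U+2DEF2 (starts at byte 4)
Byte[8]=F0: 4-byte lead, need 3 cont bytes. acc=0x0
Byte[9]=97: continuation. acc=(acc<<6)|0x17=0x17
Byte[10]=98: continuation. acc=(acc<<6)|0x18=0x5D8
Byte[11]=B9: continuation. acc=(acc<<6)|0x39=0x17639
Completed: cp=U+17639 (starts at byte 8)
Byte[12]=47: 1-byte ASCII. cp=U+0047
Byte[13]=CE: 2-byte lead, need 1 cont bytes. acc=0xE
Byte[14]=8A: continuation. acc=(acc<<6)|0x0A=0x38A
Completed: cp=U+038A (starts at byte 13)
Byte[15]=68: 1-byte ASCII. cp=U+0068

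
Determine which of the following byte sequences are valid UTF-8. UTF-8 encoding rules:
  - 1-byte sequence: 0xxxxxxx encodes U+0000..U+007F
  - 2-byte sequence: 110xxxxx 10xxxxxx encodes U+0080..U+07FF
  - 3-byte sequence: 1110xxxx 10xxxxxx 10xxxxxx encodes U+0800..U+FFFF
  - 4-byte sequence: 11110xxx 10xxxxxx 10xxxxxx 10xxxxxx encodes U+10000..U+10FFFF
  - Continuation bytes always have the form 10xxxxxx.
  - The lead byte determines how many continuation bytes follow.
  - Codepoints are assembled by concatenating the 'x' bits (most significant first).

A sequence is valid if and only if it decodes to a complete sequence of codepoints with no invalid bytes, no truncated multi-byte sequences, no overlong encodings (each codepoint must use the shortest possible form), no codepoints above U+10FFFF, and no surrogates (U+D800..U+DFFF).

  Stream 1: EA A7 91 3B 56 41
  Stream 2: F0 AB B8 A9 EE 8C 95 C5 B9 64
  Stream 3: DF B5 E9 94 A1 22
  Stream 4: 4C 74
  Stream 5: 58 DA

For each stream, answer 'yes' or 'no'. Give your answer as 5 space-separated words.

Stream 1: decodes cleanly. VALID
Stream 2: decodes cleanly. VALID
Stream 3: decodes cleanly. VALID
Stream 4: decodes cleanly. VALID
Stream 5: error at byte offset 2. INVALID

Answer: yes yes yes yes no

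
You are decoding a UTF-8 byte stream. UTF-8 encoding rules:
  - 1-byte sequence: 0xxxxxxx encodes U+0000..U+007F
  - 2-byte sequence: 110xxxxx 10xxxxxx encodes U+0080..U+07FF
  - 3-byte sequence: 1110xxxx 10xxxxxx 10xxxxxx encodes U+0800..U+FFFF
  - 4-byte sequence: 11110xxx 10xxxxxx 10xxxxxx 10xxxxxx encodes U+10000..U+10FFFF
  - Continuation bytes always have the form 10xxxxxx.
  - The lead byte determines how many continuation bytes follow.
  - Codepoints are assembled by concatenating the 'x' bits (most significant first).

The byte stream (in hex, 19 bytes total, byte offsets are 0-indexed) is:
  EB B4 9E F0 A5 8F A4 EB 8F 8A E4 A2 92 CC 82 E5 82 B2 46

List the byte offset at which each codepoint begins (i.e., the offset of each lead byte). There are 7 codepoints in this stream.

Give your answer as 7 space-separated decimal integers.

Byte[0]=EB: 3-byte lead, need 2 cont bytes. acc=0xB
Byte[1]=B4: continuation. acc=(acc<<6)|0x34=0x2F4
Byte[2]=9E: continuation. acc=(acc<<6)|0x1E=0xBD1E
Completed: cp=U+BD1E (starts at byte 0)
Byte[3]=F0: 4-byte lead, need 3 cont bytes. acc=0x0
Byte[4]=A5: continuation. acc=(acc<<6)|0x25=0x25
Byte[5]=8F: continuation. acc=(acc<<6)|0x0F=0x94F
Byte[6]=A4: continuation. acc=(acc<<6)|0x24=0x253E4
Completed: cp=U+253E4 (starts at byte 3)
Byte[7]=EB: 3-byte lead, need 2 cont bytes. acc=0xB
Byte[8]=8F: continuation. acc=(acc<<6)|0x0F=0x2CF
Byte[9]=8A: continuation. acc=(acc<<6)|0x0A=0xB3CA
Completed: cp=U+B3CA (starts at byte 7)
Byte[10]=E4: 3-byte lead, need 2 cont bytes. acc=0x4
Byte[11]=A2: continuation. acc=(acc<<6)|0x22=0x122
Byte[12]=92: continuation. acc=(acc<<6)|0x12=0x4892
Completed: cp=U+4892 (starts at byte 10)
Byte[13]=CC: 2-byte lead, need 1 cont bytes. acc=0xC
Byte[14]=82: continuation. acc=(acc<<6)|0x02=0x302
Completed: cp=U+0302 (starts at byte 13)
Byte[15]=E5: 3-byte lead, need 2 cont bytes. acc=0x5
Byte[16]=82: continuation. acc=(acc<<6)|0x02=0x142
Byte[17]=B2: continuation. acc=(acc<<6)|0x32=0x50B2
Completed: cp=U+50B2 (starts at byte 15)
Byte[18]=46: 1-byte ASCII. cp=U+0046

Answer: 0 3 7 10 13 15 18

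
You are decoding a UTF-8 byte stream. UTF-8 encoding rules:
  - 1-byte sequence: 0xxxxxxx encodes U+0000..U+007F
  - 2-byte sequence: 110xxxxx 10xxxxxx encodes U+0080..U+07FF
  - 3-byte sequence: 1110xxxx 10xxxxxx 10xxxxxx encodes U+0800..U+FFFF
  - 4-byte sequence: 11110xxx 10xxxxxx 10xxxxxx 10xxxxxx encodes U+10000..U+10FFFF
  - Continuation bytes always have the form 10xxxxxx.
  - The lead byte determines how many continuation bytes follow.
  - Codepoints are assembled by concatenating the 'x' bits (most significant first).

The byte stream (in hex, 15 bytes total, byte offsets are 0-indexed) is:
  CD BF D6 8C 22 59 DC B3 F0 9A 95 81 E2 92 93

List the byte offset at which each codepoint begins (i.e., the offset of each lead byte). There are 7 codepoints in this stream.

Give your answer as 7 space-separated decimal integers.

Answer: 0 2 4 5 6 8 12

Derivation:
Byte[0]=CD: 2-byte lead, need 1 cont bytes. acc=0xD
Byte[1]=BF: continuation. acc=(acc<<6)|0x3F=0x37F
Completed: cp=U+037F (starts at byte 0)
Byte[2]=D6: 2-byte lead, need 1 cont bytes. acc=0x16
Byte[3]=8C: continuation. acc=(acc<<6)|0x0C=0x58C
Completed: cp=U+058C (starts at byte 2)
Byte[4]=22: 1-byte ASCII. cp=U+0022
Byte[5]=59: 1-byte ASCII. cp=U+0059
Byte[6]=DC: 2-byte lead, need 1 cont bytes. acc=0x1C
Byte[7]=B3: continuation. acc=(acc<<6)|0x33=0x733
Completed: cp=U+0733 (starts at byte 6)
Byte[8]=F0: 4-byte lead, need 3 cont bytes. acc=0x0
Byte[9]=9A: continuation. acc=(acc<<6)|0x1A=0x1A
Byte[10]=95: continuation. acc=(acc<<6)|0x15=0x695
Byte[11]=81: continuation. acc=(acc<<6)|0x01=0x1A541
Completed: cp=U+1A541 (starts at byte 8)
Byte[12]=E2: 3-byte lead, need 2 cont bytes. acc=0x2
Byte[13]=92: continuation. acc=(acc<<6)|0x12=0x92
Byte[14]=93: continuation. acc=(acc<<6)|0x13=0x2493
Completed: cp=U+2493 (starts at byte 12)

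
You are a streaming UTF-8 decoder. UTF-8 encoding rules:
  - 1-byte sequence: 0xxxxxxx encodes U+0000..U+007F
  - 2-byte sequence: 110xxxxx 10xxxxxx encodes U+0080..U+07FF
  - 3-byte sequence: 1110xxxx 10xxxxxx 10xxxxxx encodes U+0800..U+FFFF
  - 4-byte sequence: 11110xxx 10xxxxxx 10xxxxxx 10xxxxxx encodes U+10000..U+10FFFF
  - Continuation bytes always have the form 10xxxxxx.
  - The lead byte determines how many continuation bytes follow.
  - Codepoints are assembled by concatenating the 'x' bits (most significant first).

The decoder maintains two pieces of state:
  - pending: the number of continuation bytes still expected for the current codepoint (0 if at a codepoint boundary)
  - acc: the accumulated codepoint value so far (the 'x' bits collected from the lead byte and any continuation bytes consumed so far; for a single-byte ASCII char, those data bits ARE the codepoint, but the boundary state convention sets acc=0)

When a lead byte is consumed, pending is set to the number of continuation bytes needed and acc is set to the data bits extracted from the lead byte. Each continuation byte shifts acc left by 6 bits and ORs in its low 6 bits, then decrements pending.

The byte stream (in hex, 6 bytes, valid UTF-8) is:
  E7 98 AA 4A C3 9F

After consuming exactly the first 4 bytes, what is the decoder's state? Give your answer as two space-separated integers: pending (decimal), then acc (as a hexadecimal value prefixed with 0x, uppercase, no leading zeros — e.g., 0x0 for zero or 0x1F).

Answer: 0 0x0

Derivation:
Byte[0]=E7: 3-byte lead. pending=2, acc=0x7
Byte[1]=98: continuation. acc=(acc<<6)|0x18=0x1D8, pending=1
Byte[2]=AA: continuation. acc=(acc<<6)|0x2A=0x762A, pending=0
Byte[3]=4A: 1-byte. pending=0, acc=0x0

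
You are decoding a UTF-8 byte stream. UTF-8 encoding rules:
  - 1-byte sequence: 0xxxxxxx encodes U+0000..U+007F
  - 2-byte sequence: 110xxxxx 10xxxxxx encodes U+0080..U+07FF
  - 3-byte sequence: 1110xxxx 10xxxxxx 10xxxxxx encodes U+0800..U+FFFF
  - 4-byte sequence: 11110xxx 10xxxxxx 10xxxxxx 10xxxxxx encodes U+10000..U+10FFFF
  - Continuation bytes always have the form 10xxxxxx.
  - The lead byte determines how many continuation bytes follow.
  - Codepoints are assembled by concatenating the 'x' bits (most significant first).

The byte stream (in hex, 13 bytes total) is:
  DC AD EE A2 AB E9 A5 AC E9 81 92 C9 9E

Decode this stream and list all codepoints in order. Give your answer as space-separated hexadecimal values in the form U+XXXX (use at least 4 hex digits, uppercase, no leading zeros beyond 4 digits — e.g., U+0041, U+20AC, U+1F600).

Answer: U+072D U+E8AB U+996C U+9052 U+025E

Derivation:
Byte[0]=DC: 2-byte lead, need 1 cont bytes. acc=0x1C
Byte[1]=AD: continuation. acc=(acc<<6)|0x2D=0x72D
Completed: cp=U+072D (starts at byte 0)
Byte[2]=EE: 3-byte lead, need 2 cont bytes. acc=0xE
Byte[3]=A2: continuation. acc=(acc<<6)|0x22=0x3A2
Byte[4]=AB: continuation. acc=(acc<<6)|0x2B=0xE8AB
Completed: cp=U+E8AB (starts at byte 2)
Byte[5]=E9: 3-byte lead, need 2 cont bytes. acc=0x9
Byte[6]=A5: continuation. acc=(acc<<6)|0x25=0x265
Byte[7]=AC: continuation. acc=(acc<<6)|0x2C=0x996C
Completed: cp=U+996C (starts at byte 5)
Byte[8]=E9: 3-byte lead, need 2 cont bytes. acc=0x9
Byte[9]=81: continuation. acc=(acc<<6)|0x01=0x241
Byte[10]=92: continuation. acc=(acc<<6)|0x12=0x9052
Completed: cp=U+9052 (starts at byte 8)
Byte[11]=C9: 2-byte lead, need 1 cont bytes. acc=0x9
Byte[12]=9E: continuation. acc=(acc<<6)|0x1E=0x25E
Completed: cp=U+025E (starts at byte 11)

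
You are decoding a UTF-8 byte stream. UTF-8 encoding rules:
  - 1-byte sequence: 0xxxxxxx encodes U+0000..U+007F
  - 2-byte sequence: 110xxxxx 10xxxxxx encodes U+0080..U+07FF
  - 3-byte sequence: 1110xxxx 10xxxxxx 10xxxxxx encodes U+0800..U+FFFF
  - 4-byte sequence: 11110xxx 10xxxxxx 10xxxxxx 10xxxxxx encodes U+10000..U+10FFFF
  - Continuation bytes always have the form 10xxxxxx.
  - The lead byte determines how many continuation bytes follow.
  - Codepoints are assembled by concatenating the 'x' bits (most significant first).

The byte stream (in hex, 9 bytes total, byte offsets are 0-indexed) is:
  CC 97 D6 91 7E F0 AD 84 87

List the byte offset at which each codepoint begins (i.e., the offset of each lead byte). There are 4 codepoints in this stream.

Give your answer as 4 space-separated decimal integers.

Answer: 0 2 4 5

Derivation:
Byte[0]=CC: 2-byte lead, need 1 cont bytes. acc=0xC
Byte[1]=97: continuation. acc=(acc<<6)|0x17=0x317
Completed: cp=U+0317 (starts at byte 0)
Byte[2]=D6: 2-byte lead, need 1 cont bytes. acc=0x16
Byte[3]=91: continuation. acc=(acc<<6)|0x11=0x591
Completed: cp=U+0591 (starts at byte 2)
Byte[4]=7E: 1-byte ASCII. cp=U+007E
Byte[5]=F0: 4-byte lead, need 3 cont bytes. acc=0x0
Byte[6]=AD: continuation. acc=(acc<<6)|0x2D=0x2D
Byte[7]=84: continuation. acc=(acc<<6)|0x04=0xB44
Byte[8]=87: continuation. acc=(acc<<6)|0x07=0x2D107
Completed: cp=U+2D107 (starts at byte 5)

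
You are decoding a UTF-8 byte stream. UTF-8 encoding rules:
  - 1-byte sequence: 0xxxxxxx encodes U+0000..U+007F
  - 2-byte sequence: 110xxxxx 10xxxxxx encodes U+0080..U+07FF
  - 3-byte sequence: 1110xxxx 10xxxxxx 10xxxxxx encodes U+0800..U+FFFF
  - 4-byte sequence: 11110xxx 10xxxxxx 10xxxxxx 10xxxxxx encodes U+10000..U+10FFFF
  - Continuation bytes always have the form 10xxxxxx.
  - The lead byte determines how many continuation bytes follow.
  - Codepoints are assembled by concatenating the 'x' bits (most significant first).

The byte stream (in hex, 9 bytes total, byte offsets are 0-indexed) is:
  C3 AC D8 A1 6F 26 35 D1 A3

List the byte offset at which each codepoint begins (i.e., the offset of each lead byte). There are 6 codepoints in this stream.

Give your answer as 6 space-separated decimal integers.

Byte[0]=C3: 2-byte lead, need 1 cont bytes. acc=0x3
Byte[1]=AC: continuation. acc=(acc<<6)|0x2C=0xEC
Completed: cp=U+00EC (starts at byte 0)
Byte[2]=D8: 2-byte lead, need 1 cont bytes. acc=0x18
Byte[3]=A1: continuation. acc=(acc<<6)|0x21=0x621
Completed: cp=U+0621 (starts at byte 2)
Byte[4]=6F: 1-byte ASCII. cp=U+006F
Byte[5]=26: 1-byte ASCII. cp=U+0026
Byte[6]=35: 1-byte ASCII. cp=U+0035
Byte[7]=D1: 2-byte lead, need 1 cont bytes. acc=0x11
Byte[8]=A3: continuation. acc=(acc<<6)|0x23=0x463
Completed: cp=U+0463 (starts at byte 7)

Answer: 0 2 4 5 6 7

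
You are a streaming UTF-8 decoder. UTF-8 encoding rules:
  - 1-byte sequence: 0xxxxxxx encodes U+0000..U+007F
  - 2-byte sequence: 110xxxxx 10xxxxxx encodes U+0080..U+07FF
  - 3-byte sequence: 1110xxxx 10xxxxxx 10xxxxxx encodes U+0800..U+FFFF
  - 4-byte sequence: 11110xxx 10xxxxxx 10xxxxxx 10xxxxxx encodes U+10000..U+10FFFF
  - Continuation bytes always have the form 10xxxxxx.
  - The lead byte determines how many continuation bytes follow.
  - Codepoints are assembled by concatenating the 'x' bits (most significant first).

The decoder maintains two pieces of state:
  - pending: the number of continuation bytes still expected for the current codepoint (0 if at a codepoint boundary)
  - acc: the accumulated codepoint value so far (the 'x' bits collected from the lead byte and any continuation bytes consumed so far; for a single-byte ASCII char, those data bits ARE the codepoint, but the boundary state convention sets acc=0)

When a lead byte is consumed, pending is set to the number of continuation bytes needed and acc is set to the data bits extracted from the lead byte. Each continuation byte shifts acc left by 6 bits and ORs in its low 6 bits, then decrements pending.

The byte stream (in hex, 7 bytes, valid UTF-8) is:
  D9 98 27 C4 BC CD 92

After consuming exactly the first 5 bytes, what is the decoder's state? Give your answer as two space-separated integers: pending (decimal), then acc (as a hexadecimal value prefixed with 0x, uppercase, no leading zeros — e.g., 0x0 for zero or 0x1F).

Byte[0]=D9: 2-byte lead. pending=1, acc=0x19
Byte[1]=98: continuation. acc=(acc<<6)|0x18=0x658, pending=0
Byte[2]=27: 1-byte. pending=0, acc=0x0
Byte[3]=C4: 2-byte lead. pending=1, acc=0x4
Byte[4]=BC: continuation. acc=(acc<<6)|0x3C=0x13C, pending=0

Answer: 0 0x13C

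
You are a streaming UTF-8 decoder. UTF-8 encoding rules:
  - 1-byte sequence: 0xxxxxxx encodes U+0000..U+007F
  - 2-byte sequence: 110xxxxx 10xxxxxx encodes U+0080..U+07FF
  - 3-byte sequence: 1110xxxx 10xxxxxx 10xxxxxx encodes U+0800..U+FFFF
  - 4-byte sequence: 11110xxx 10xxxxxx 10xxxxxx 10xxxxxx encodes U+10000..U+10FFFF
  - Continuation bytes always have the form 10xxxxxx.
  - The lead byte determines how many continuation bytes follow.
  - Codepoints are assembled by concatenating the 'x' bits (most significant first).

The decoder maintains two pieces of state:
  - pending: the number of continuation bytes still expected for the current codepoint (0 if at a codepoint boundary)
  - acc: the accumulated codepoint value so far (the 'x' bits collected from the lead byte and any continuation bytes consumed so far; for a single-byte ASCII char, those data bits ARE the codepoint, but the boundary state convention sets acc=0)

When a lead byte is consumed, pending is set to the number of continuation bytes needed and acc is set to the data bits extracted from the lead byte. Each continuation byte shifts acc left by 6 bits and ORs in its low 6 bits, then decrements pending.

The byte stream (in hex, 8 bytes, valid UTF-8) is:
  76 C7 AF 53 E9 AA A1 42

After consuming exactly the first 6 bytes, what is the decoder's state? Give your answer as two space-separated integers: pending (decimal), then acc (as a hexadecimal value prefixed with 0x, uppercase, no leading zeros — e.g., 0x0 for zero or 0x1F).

Answer: 1 0x26A

Derivation:
Byte[0]=76: 1-byte. pending=0, acc=0x0
Byte[1]=C7: 2-byte lead. pending=1, acc=0x7
Byte[2]=AF: continuation. acc=(acc<<6)|0x2F=0x1EF, pending=0
Byte[3]=53: 1-byte. pending=0, acc=0x0
Byte[4]=E9: 3-byte lead. pending=2, acc=0x9
Byte[5]=AA: continuation. acc=(acc<<6)|0x2A=0x26A, pending=1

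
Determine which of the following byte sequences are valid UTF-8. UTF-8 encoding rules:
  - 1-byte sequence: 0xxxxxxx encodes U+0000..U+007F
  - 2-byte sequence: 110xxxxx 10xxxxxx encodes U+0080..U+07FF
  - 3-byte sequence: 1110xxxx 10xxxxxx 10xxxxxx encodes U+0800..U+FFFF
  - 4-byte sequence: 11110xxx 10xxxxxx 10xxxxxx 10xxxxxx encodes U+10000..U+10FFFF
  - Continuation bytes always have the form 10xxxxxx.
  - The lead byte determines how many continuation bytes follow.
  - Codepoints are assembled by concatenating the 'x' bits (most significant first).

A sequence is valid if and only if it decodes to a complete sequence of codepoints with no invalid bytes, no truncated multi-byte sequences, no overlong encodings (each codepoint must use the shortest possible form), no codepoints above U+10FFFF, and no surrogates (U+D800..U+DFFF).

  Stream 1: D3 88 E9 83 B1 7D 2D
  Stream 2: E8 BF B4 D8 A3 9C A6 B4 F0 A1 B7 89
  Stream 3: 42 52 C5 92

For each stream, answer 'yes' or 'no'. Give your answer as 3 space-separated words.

Stream 1: decodes cleanly. VALID
Stream 2: error at byte offset 5. INVALID
Stream 3: decodes cleanly. VALID

Answer: yes no yes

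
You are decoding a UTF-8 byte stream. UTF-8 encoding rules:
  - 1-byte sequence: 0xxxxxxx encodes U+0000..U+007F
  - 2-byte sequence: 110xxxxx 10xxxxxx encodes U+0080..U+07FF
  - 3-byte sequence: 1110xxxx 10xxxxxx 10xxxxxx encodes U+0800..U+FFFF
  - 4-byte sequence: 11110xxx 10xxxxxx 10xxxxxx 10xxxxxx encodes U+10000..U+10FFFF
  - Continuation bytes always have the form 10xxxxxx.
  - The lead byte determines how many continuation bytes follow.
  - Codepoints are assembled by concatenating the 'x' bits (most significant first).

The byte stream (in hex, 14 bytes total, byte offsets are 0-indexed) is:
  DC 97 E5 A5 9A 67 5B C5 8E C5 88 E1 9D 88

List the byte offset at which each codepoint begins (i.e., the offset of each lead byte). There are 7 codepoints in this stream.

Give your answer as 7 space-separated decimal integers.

Answer: 0 2 5 6 7 9 11

Derivation:
Byte[0]=DC: 2-byte lead, need 1 cont bytes. acc=0x1C
Byte[1]=97: continuation. acc=(acc<<6)|0x17=0x717
Completed: cp=U+0717 (starts at byte 0)
Byte[2]=E5: 3-byte lead, need 2 cont bytes. acc=0x5
Byte[3]=A5: continuation. acc=(acc<<6)|0x25=0x165
Byte[4]=9A: continuation. acc=(acc<<6)|0x1A=0x595A
Completed: cp=U+595A (starts at byte 2)
Byte[5]=67: 1-byte ASCII. cp=U+0067
Byte[6]=5B: 1-byte ASCII. cp=U+005B
Byte[7]=C5: 2-byte lead, need 1 cont bytes. acc=0x5
Byte[8]=8E: continuation. acc=(acc<<6)|0x0E=0x14E
Completed: cp=U+014E (starts at byte 7)
Byte[9]=C5: 2-byte lead, need 1 cont bytes. acc=0x5
Byte[10]=88: continuation. acc=(acc<<6)|0x08=0x148
Completed: cp=U+0148 (starts at byte 9)
Byte[11]=E1: 3-byte lead, need 2 cont bytes. acc=0x1
Byte[12]=9D: continuation. acc=(acc<<6)|0x1D=0x5D
Byte[13]=88: continuation. acc=(acc<<6)|0x08=0x1748
Completed: cp=U+1748 (starts at byte 11)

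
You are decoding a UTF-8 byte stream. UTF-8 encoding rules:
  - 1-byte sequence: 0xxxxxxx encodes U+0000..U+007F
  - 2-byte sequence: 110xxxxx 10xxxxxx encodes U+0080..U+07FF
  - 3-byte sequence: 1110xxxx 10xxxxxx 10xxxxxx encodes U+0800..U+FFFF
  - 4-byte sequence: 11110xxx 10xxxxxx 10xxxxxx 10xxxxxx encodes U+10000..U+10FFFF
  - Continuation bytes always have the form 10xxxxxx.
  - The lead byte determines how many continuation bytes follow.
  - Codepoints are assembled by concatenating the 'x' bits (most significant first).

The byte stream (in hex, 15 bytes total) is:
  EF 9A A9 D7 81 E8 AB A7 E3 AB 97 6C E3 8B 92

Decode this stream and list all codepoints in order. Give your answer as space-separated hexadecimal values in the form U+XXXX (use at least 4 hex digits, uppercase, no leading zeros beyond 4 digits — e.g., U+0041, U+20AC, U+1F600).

Answer: U+F6A9 U+05C1 U+8AE7 U+3AD7 U+006C U+32D2

Derivation:
Byte[0]=EF: 3-byte lead, need 2 cont bytes. acc=0xF
Byte[1]=9A: continuation. acc=(acc<<6)|0x1A=0x3DA
Byte[2]=A9: continuation. acc=(acc<<6)|0x29=0xF6A9
Completed: cp=U+F6A9 (starts at byte 0)
Byte[3]=D7: 2-byte lead, need 1 cont bytes. acc=0x17
Byte[4]=81: continuation. acc=(acc<<6)|0x01=0x5C1
Completed: cp=U+05C1 (starts at byte 3)
Byte[5]=E8: 3-byte lead, need 2 cont bytes. acc=0x8
Byte[6]=AB: continuation. acc=(acc<<6)|0x2B=0x22B
Byte[7]=A7: continuation. acc=(acc<<6)|0x27=0x8AE7
Completed: cp=U+8AE7 (starts at byte 5)
Byte[8]=E3: 3-byte lead, need 2 cont bytes. acc=0x3
Byte[9]=AB: continuation. acc=(acc<<6)|0x2B=0xEB
Byte[10]=97: continuation. acc=(acc<<6)|0x17=0x3AD7
Completed: cp=U+3AD7 (starts at byte 8)
Byte[11]=6C: 1-byte ASCII. cp=U+006C
Byte[12]=E3: 3-byte lead, need 2 cont bytes. acc=0x3
Byte[13]=8B: continuation. acc=(acc<<6)|0x0B=0xCB
Byte[14]=92: continuation. acc=(acc<<6)|0x12=0x32D2
Completed: cp=U+32D2 (starts at byte 12)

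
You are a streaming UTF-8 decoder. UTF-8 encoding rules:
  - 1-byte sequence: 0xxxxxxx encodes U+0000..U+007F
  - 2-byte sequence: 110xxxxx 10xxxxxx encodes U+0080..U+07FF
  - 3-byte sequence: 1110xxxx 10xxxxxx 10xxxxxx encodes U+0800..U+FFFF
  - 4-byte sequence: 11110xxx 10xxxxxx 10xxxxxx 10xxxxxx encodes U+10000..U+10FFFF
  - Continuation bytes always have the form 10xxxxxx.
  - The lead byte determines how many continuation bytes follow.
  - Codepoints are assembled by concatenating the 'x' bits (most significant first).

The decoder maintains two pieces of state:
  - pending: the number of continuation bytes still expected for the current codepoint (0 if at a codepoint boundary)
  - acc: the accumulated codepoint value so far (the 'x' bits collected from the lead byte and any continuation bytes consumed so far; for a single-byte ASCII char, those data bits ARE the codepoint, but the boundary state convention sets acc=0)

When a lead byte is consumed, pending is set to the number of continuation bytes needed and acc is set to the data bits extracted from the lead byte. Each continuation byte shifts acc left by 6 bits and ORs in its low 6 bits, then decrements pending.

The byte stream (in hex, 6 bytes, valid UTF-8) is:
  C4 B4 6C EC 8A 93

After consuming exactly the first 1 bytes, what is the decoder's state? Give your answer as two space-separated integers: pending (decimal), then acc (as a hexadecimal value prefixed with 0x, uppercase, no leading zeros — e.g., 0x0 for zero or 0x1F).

Answer: 1 0x4

Derivation:
Byte[0]=C4: 2-byte lead. pending=1, acc=0x4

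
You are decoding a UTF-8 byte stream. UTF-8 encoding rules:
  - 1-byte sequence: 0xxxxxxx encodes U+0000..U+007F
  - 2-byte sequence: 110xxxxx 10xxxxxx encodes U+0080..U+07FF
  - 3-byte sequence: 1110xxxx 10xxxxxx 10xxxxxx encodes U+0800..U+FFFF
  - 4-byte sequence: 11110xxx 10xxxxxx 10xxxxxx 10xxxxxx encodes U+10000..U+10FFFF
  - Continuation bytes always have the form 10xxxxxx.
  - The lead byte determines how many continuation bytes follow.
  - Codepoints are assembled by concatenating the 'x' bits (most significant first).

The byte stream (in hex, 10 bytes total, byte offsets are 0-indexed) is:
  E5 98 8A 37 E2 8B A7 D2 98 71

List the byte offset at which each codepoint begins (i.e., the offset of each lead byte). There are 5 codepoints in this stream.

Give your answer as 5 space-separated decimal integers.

Byte[0]=E5: 3-byte lead, need 2 cont bytes. acc=0x5
Byte[1]=98: continuation. acc=(acc<<6)|0x18=0x158
Byte[2]=8A: continuation. acc=(acc<<6)|0x0A=0x560A
Completed: cp=U+560A (starts at byte 0)
Byte[3]=37: 1-byte ASCII. cp=U+0037
Byte[4]=E2: 3-byte lead, need 2 cont bytes. acc=0x2
Byte[5]=8B: continuation. acc=(acc<<6)|0x0B=0x8B
Byte[6]=A7: continuation. acc=(acc<<6)|0x27=0x22E7
Completed: cp=U+22E7 (starts at byte 4)
Byte[7]=D2: 2-byte lead, need 1 cont bytes. acc=0x12
Byte[8]=98: continuation. acc=(acc<<6)|0x18=0x498
Completed: cp=U+0498 (starts at byte 7)
Byte[9]=71: 1-byte ASCII. cp=U+0071

Answer: 0 3 4 7 9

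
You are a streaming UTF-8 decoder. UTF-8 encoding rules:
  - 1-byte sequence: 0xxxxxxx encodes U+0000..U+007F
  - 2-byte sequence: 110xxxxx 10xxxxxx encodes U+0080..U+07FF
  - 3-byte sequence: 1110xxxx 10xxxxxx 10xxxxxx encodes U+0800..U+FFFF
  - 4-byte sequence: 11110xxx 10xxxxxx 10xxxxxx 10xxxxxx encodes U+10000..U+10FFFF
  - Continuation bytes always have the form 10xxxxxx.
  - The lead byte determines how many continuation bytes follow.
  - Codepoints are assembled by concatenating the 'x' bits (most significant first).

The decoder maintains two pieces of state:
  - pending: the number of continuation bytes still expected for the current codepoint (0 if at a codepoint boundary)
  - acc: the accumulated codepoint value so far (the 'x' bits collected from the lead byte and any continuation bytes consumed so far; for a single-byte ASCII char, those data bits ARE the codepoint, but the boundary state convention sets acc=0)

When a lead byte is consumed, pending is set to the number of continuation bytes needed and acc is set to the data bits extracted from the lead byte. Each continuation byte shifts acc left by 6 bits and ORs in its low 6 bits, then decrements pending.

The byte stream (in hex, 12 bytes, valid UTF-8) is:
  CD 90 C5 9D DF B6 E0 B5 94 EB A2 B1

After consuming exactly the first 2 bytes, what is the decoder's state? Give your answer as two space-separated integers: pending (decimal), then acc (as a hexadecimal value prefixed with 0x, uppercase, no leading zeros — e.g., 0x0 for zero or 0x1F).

Answer: 0 0x350

Derivation:
Byte[0]=CD: 2-byte lead. pending=1, acc=0xD
Byte[1]=90: continuation. acc=(acc<<6)|0x10=0x350, pending=0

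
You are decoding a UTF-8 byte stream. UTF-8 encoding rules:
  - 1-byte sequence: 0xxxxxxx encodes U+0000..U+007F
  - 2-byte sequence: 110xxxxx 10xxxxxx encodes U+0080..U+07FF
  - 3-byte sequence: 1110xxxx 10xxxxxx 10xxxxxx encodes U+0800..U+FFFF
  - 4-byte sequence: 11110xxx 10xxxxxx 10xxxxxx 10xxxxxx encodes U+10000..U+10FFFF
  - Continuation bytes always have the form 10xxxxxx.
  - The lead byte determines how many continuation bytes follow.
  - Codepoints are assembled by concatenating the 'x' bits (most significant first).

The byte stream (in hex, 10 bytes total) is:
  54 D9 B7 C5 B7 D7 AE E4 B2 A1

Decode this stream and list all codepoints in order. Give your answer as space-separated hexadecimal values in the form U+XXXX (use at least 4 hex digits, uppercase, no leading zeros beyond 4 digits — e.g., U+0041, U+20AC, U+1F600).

Byte[0]=54: 1-byte ASCII. cp=U+0054
Byte[1]=D9: 2-byte lead, need 1 cont bytes. acc=0x19
Byte[2]=B7: continuation. acc=(acc<<6)|0x37=0x677
Completed: cp=U+0677 (starts at byte 1)
Byte[3]=C5: 2-byte lead, need 1 cont bytes. acc=0x5
Byte[4]=B7: continuation. acc=(acc<<6)|0x37=0x177
Completed: cp=U+0177 (starts at byte 3)
Byte[5]=D7: 2-byte lead, need 1 cont bytes. acc=0x17
Byte[6]=AE: continuation. acc=(acc<<6)|0x2E=0x5EE
Completed: cp=U+05EE (starts at byte 5)
Byte[7]=E4: 3-byte lead, need 2 cont bytes. acc=0x4
Byte[8]=B2: continuation. acc=(acc<<6)|0x32=0x132
Byte[9]=A1: continuation. acc=(acc<<6)|0x21=0x4CA1
Completed: cp=U+4CA1 (starts at byte 7)

Answer: U+0054 U+0677 U+0177 U+05EE U+4CA1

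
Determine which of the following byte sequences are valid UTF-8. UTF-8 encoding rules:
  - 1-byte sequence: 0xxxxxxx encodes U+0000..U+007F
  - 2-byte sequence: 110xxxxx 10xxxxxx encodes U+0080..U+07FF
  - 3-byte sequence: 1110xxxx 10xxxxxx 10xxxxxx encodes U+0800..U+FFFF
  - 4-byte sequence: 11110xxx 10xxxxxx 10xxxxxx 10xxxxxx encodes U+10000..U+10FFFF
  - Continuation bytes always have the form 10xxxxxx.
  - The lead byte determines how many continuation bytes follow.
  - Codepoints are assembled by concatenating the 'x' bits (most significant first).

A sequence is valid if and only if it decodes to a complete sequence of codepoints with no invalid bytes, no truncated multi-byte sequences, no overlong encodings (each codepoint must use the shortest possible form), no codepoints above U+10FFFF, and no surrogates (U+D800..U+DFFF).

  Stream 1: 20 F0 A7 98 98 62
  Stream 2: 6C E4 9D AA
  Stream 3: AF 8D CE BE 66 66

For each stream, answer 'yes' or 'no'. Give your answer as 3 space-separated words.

Stream 1: decodes cleanly. VALID
Stream 2: decodes cleanly. VALID
Stream 3: error at byte offset 0. INVALID

Answer: yes yes no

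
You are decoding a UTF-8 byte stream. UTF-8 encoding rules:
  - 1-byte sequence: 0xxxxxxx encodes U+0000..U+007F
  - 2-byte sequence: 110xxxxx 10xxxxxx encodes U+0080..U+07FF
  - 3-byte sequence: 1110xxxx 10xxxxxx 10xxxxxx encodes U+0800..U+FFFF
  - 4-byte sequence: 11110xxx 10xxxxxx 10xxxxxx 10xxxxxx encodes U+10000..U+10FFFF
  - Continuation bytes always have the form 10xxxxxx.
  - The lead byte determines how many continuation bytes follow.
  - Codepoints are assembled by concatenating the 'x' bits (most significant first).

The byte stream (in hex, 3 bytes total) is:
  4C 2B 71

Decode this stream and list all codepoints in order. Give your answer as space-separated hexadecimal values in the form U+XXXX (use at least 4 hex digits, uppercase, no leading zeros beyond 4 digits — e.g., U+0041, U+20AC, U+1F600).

Byte[0]=4C: 1-byte ASCII. cp=U+004C
Byte[1]=2B: 1-byte ASCII. cp=U+002B
Byte[2]=71: 1-byte ASCII. cp=U+0071

Answer: U+004C U+002B U+0071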